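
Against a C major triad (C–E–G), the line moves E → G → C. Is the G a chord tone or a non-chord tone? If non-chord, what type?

Chord tone (the fifth of C major triad).

C major triad contains C, E, G; G is the fifth, so it is a chord tone.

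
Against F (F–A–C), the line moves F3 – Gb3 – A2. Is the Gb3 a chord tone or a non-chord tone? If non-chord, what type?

Non-chord tone — an escape tone.

The harmony at that moment is F major triad (F, A, C); Gb3 is not a chord tone.
It is approached by step up from F3 and left by leap down to A2.
Step in, leap out — an escape tone.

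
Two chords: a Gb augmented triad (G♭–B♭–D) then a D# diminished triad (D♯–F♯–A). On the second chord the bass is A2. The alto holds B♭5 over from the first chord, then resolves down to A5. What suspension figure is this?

9–8 suspension.

At the second chord the bass is A2. The suspended B♭5 lies a ninth above the bass; after resolving down by step to A5, the interval above the bass becomes an octave.
Suspension figures are named by those two intervals: 9–8.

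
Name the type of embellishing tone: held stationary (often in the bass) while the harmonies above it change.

Approach: none. Departure: none — a single pitch is sustained while the chords change around it, passing through harmonies that do not contain it.
No melodic motion at all; the dissonance is created entirely by the moving harmonies against the stationary note — a pedal tone (pedal point).

Pedal tone.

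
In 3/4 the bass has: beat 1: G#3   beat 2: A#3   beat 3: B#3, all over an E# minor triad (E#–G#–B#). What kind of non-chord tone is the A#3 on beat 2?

The harmony at that moment is E# minor triad (E#, G#, B#); A#3 is not a chord tone.
It is approached by step up from G#3 and left by step up to B#3.
Step in, step out in the same direction — a passing tone.

Passing tone.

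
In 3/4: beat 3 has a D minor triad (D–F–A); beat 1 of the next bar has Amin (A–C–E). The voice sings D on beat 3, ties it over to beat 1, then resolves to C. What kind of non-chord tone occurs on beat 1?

The harmony at that moment is A minor triad (A, C, E); D is not a chord tone.
It is held over (the same pitch as the preceding D) and left by step down to C.
Held over from the previous chord and resolving down by step — a suspension.

Suspension.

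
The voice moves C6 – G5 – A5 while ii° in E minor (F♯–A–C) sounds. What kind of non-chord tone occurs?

G5 is an appoggiatura.

The harmony at that moment is F♯ diminished triad (F♯, A, C); G5 is not a chord tone.
It is approached by leap down from C6 and left by step up to A5.
Leap in, step out — an appoggiatura.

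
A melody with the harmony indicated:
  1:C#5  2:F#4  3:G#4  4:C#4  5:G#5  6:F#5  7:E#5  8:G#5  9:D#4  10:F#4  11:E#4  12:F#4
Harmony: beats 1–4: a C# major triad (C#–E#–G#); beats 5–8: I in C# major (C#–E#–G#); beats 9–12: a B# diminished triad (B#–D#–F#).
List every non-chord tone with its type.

F#4 (beat 2) — appoggiatura; F#5 (beat 6) — passing tone; E#4 (beat 11) — neighbor tone.

The harmony at that moment is C# major triad (C#, E#, G#); F#4 is not a chord tone.
It is approached by leap down from C#5 and left by step up to G#4.
Leap in, step out — an appoggiatura.
The harmony at that moment is C# major triad (C#, E#, G#); F#5 is not a chord tone.
It is approached by step down from G#5 and left by step down to E#5.
Step in, step out in the same direction — a passing tone.
The harmony at that moment is B# diminished triad (B#, D#, F#); E#4 is not a chord tone.
It is approached by step down from F#4 and left by step up to F#4.
Step away and step back to the same note — a neighbor tone (lower neighbor).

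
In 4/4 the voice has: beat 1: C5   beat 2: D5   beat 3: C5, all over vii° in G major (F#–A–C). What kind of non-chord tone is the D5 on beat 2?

The harmony at that moment is F# diminished triad (F#, A, C); D5 is not a chord tone.
It is approached by step up from C5 and left by step down to C5.
Step away and step back to the same note — a neighbor tone (upper neighbor).

Upper neighbor tone.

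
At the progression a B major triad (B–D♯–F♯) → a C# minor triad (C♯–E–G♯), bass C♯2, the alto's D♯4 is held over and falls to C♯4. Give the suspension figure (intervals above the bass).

At the second chord the bass is C♯2. The suspended D♯4 lies a ninth above the bass; after resolving down by step to C♯4, the interval above the bass becomes an octave.
Suspension figures are named by those two intervals: 9–8.

9–8 suspension.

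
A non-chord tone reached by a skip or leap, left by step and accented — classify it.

Appoggiatura.

Approach: by leap. Departure: by step. Metric position: strong.
Leap in, step out, in a metrically strong position — an appoggiatura. (It is the mirror image of the escape tone, which steps in and leaps out from a weak position.)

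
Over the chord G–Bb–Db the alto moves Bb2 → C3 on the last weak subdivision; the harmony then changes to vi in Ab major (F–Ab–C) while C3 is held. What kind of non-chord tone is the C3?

C3 is an anticipation.

The harmony at that moment is G diminished triad (G, Bb, Db); C3 is not a chord tone.
It is approached by step up from Bb2 and then sustained as the same pitch into the next harmony.
Arriving early and becoming a chord tone when the harmony changes — an anticipation.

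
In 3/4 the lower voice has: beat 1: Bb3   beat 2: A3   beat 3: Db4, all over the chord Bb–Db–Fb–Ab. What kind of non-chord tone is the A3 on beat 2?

The harmony at that moment is Bb half-diminished seventh chord (Bb, Db, Fb, Ab); A3 is not a chord tone.
It is approached by step down from Bb3 and left by leap up to Db4.
Step in, leap out, on a weak beat — an escape tone.

Escape tone.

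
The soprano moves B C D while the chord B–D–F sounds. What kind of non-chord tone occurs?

The harmony at that moment is B diminished triad (B, D, F); C is not a chord tone.
It is approached by step up from B and left by step up to D.
Step in, step out in the same direction — a passing tone.

C is a passing tone.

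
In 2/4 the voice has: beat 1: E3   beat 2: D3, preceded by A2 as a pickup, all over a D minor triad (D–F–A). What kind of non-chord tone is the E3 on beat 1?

The harmony at that moment is D minor triad (D, F, A); E3 is not a chord tone.
It is approached by leap up from A2 and left by step down to D3.
Leap in, step out, metrically accented — an appoggiatura.

Appoggiatura.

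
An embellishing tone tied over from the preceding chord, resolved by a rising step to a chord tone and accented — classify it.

Retardation.

Approach: by preparation — the pitch is first a chord tone, then held (tied or repeated) while the harmony changes under it. Departure: up by step. Metric position: strong.
A prepared dissonance that resolves upward by step — a retardation. (The same figure resolving downward would be a suspension.)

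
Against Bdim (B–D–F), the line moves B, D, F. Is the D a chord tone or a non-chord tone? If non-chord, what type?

B diminished triad contains B, D, F; D is the third, so it is a chord tone.

Chord tone (the third of B diminished triad).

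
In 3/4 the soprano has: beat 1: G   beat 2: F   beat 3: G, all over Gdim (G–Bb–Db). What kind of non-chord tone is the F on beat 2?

The harmony at that moment is G diminished triad (G, Bb, Db); F is not a chord tone.
It is approached by step down from G and left by step up to G.
Step away and step back to the same note — a neighbor tone (lower neighbor).

Lower neighbor tone.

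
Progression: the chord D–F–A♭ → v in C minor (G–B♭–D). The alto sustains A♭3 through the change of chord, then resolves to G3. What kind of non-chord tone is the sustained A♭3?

The harmony at that moment is G minor triad (G, B♭, D); A♭3 is not a chord tone.
It is held over (the same pitch as the preceding A♭3) and left by step down to G3.
Held over from the previous chord and resolving down by step — a suspension.

A♭3 is a suspension.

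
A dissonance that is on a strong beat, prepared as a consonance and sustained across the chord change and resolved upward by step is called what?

Retardation.

Approach: by preparation — the pitch is first a chord tone, then held (tied or repeated) while the harmony changes under it. Departure: up by step. Metric position: strong.
A prepared dissonance that resolves upward by step — a retardation. (The same figure resolving downward would be a suspension.)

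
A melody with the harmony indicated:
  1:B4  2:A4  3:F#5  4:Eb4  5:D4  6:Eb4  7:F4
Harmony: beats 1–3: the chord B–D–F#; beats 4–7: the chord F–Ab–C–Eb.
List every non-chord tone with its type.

A4 (beat 2) — escape tone; D4 (beat 5) — neighbor tone.

The harmony at that moment is B minor triad (B, D, F#); A4 is not a chord tone.
It is approached by step down from B4 and left by leap up to F#5.
Step in, leap out — an escape tone.
The harmony at that moment is F minor seventh chord (F, Ab, C, Eb); D4 is not a chord tone.
It is approached by step down from Eb4 and left by step up to Eb4.
Step away and step back to the same note — a neighbor tone (lower neighbor).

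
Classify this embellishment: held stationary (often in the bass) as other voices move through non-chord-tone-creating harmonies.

Approach: none. Departure: none — a single pitch is sustained while the chords change around it, passing through harmonies that do not contain it.
No melodic motion at all; the dissonance is created entirely by the moving harmonies against the stationary note — a pedal tone (pedal point).

Pedal tone.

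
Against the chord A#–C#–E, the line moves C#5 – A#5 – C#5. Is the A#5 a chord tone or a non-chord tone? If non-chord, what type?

A# diminished triad contains A#, C#, E; A# is the root, so it is a chord tone.

Chord tone (the root of A# diminished triad).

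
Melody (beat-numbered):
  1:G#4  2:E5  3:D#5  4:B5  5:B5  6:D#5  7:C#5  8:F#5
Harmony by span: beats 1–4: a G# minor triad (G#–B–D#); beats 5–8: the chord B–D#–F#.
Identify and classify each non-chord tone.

The harmony at that moment is G# minor triad (G#, B, D#); E5 is not a chord tone.
It is approached by leap up from G#4 and left by step down to D#5.
Leap in, step out — an appoggiatura.
The harmony at that moment is B major triad (B, D#, F#); C#5 is not a chord tone.
It is approached by step down from D#5 and left by leap up to F#5.
Step in, leap out — an escape tone.

E5 (beat 2) — appoggiatura; C#5 (beat 7) — escape tone.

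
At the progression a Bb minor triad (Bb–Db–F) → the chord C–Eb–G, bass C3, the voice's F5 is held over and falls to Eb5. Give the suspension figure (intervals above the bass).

4–3 suspension.

At the second chord the bass is C3. The suspended F5 lies a fourth above the bass; after resolving down by step to Eb5, the interval above the bass becomes a third.
Suspension figures are named by those two intervals: 4–3.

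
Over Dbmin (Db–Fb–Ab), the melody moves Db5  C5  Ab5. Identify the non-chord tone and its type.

The harmony at that moment is Db minor triad (Db, Fb, Ab); C5 is not a chord tone.
It is approached by step down from Db5 and left by leap up to Ab5.
Step in, leap out — an escape tone.

C5 is an escape tone.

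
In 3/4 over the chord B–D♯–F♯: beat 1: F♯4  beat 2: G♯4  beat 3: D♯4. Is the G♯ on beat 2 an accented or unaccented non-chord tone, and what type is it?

Unaccented escape tone.

The harmony at that moment is B major triad (B, D♯, F♯); G♯4 is not a chord tone.
It is approached by step up from F♯4 and left by leap down to D♯4.
Step in, leap out — an escape tone.
It falls on a weak beat, so it is unaccented.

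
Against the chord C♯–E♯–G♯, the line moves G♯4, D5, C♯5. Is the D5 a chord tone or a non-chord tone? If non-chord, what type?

The harmony at that moment is C♯ major triad (C♯, E♯, G♯); D5 is not a chord tone.
It is approached by leap up from G♯4 and left by step down to C♯5.
Leap in, step out — an appoggiatura.

Non-chord tone — an appoggiatura.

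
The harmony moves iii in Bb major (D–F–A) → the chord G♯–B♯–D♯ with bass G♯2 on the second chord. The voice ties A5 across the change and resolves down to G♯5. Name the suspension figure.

At the second chord the bass is G♯2. The suspended A5 lies a ninth above the bass; after resolving down by step to G♯5, the interval above the bass becomes an octave.
Suspension figures are named by those two intervals: 9–8.

9–8 suspension.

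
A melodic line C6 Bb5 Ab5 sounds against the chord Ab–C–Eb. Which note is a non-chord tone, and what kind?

The harmony at that moment is Ab major triad (Ab, C, Eb); Bb5 is not a chord tone.
It is approached by step down from C6 and left by step down to Ab5.
Step in, step out in the same direction — a passing tone.

Bb5 is a passing tone.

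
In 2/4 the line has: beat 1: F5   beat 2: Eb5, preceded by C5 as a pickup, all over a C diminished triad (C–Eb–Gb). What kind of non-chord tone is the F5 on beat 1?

The harmony at that moment is C diminished triad (C, Eb, Gb); F5 is not a chord tone.
It is approached by leap up from C5 and left by step down to Eb5.
Leap in, step out, metrically accented — an appoggiatura.

Appoggiatura.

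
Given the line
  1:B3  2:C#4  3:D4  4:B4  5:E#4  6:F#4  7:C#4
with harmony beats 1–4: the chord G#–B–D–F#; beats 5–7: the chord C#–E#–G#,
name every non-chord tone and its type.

The harmony at that moment is G# half-diminished seventh chord (G#, B, D, F#); C#4 is not a chord tone.
It is approached by step up from B3 and left by step up to D4.
Step in, step out in the same direction — a passing tone.
The harmony at that moment is C# major triad (C#, E#, G#); F#4 is not a chord tone.
It is approached by step up from E#4 and left by leap down to C#4.
Step in, leap out — an escape tone.

C#4 (beat 2) — passing tone; F#4 (beat 6) — escape tone.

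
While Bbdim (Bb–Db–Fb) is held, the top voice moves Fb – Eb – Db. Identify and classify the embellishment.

The harmony at that moment is Bb diminished triad (Bb, Db, Fb); Eb is not a chord tone.
It is approached by step down from Fb and left by step down to Db.
Step in, step out in the same direction — a passing tone.

Eb is a passing tone.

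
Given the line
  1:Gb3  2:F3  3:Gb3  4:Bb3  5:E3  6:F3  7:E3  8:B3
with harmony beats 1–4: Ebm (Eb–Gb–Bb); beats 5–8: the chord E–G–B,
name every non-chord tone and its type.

F3 (beat 2) — neighbor tone; F3 (beat 6) — neighbor tone.

The harmony at that moment is Eb minor triad (Eb, Gb, Bb); F3 is not a chord tone.
It is approached by step down from Gb3 and left by step up to Gb3.
Step away and step back to the same note — a neighbor tone (lower neighbor).
The harmony at that moment is E minor triad (E, G, B); F3 is not a chord tone.
It is approached by step up from E3 and left by step down to E3.
Step away and step back to the same note — a neighbor tone (upper neighbor).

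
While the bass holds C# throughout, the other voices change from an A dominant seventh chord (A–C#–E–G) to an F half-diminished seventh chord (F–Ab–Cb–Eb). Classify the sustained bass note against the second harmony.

Pedal tone (pedal point).

The harmony at that moment is F half-diminished seventh chord (F, Ab, Cb, Eb); C# is not a chord tone.
It is held over (the same pitch as the preceding C#) and then sustained as the same pitch into the next harmony.
Sustained through a change of harmony — a pedal tone.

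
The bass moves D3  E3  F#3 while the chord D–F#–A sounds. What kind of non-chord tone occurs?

E3 is a passing tone.

The harmony at that moment is D major triad (D, F#, A); E3 is not a chord tone.
It is approached by step up from D3 and left by step up to F#3.
Step in, step out in the same direction — a passing tone.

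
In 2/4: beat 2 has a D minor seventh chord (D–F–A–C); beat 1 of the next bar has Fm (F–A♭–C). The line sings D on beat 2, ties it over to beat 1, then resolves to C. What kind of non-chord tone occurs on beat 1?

Suspension.

The harmony at that moment is F minor triad (F, A♭, C); D is not a chord tone.
It is held over (the same pitch as the preceding D) and left by step down to C.
Held over from the previous chord and resolving down by step — a suspension.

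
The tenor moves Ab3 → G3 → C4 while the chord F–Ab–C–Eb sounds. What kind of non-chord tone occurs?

G3 is an escape tone.

The harmony at that moment is F minor seventh chord (F, Ab, C, Eb); G3 is not a chord tone.
It is approached by step down from Ab3 and left by leap up to C4.
Step in, leap out — an escape tone.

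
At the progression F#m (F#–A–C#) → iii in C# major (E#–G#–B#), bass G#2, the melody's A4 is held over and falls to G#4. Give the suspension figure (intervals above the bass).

At the second chord the bass is G#2. The suspended A4 lies a ninth above the bass; after resolving down by step to G#4, the interval above the bass becomes an octave.
Suspension figures are named by those two intervals: 9–8.

9–8 suspension.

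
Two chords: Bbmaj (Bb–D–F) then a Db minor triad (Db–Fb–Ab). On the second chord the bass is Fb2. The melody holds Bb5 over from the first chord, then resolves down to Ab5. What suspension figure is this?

At the second chord the bass is Fb2. The suspended Bb5 lies a fourth above the bass; after resolving down by step to Ab5, the interval above the bass becomes a third.
Suspension figures are named by those two intervals: 4–3.

4–3 suspension.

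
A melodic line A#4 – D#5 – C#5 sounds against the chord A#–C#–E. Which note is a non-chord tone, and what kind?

The harmony at that moment is A# diminished triad (A#, C#, E); D#5 is not a chord tone.
It is approached by leap up from A#4 and left by step down to C#5.
Leap in, step out — an appoggiatura.

D#5 is an appoggiatura.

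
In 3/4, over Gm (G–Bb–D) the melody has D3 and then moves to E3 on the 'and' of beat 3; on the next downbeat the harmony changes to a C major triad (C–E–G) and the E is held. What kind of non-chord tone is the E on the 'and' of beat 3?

The harmony at that moment is G minor triad (G, Bb, D); E3 is not a chord tone.
It is approached by step up from D3 and then sustained as the same pitch into the next harmony.
Arriving early and becoming a chord tone when the harmony changes — an anticipation.

Anticipation.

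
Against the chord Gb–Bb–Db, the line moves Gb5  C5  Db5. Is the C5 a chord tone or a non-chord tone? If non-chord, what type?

Non-chord tone — an appoggiatura.

The harmony at that moment is Gb major triad (Gb, Bb, Db); C5 is not a chord tone.
It is approached by leap down from Gb5 and left by step up to Db5.
Leap in, step out — an appoggiatura.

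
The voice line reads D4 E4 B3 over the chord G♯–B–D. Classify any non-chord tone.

The harmony at that moment is G♯ diminished triad (G♯, B, D); E4 is not a chord tone.
It is approached by step up from D4 and left by leap down to B3.
Step in, leap out — an escape tone.

E4 is an escape tone.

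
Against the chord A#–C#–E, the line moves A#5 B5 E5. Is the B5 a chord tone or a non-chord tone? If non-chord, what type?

Non-chord tone — an escape tone.

The harmony at that moment is A# diminished triad (A#, C#, E); B5 is not a chord tone.
It is approached by step up from A#5 and left by leap down to E5.
Step in, leap out — an escape tone.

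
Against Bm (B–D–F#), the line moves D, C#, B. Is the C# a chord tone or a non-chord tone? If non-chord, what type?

Non-chord tone — a passing tone.

The harmony at that moment is B minor triad (B, D, F#); C# is not a chord tone.
It is approached by step down from D and left by step down to B.
Step in, step out in the same direction — a passing tone.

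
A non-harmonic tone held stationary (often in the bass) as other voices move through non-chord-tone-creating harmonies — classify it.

Approach: none. Departure: none — a single pitch is sustained while the chords change around it, passing through harmonies that do not contain it.
No melodic motion at all; the dissonance is created entirely by the moving harmonies against the stationary note — a pedal tone (pedal point).

Pedal tone.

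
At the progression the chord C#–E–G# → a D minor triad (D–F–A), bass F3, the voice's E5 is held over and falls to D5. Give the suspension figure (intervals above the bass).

7–6 suspension.

At the second chord the bass is F3. The suspended E5 lies a seventh above the bass; after resolving down by step to D5, the interval above the bass becomes a sixth.
Suspension figures are named by those two intervals: 7–6.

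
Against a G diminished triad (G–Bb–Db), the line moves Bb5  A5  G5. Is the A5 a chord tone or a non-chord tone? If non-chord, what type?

The harmony at that moment is G diminished triad (G, Bb, Db); A5 is not a chord tone.
It is approached by step down from Bb5 and left by step down to G5.
Step in, step out in the same direction — a passing tone.

Non-chord tone — a passing tone.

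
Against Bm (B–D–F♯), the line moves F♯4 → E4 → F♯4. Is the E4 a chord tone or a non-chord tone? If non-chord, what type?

Non-chord tone — a neighbor tone.

The harmony at that moment is B minor triad (B, D, F♯); E4 is not a chord tone.
It is approached by step down from F♯4 and left by step up to F♯4.
Step away and step back to the same note — a neighbor tone (lower neighbor).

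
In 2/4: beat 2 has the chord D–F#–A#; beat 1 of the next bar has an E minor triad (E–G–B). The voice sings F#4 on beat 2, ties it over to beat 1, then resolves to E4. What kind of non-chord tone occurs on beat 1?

Suspension.

The harmony at that moment is E minor triad (E, G, B); F#4 is not a chord tone.
It is held over (the same pitch as the preceding F#4) and left by step down to E4.
Held over from the previous chord and resolving down by step — a suspension.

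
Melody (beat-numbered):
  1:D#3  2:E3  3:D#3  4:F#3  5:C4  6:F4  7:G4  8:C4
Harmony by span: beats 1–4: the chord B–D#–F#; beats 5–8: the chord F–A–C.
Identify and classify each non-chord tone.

The harmony at that moment is B major triad (B, D#, F#); E3 is not a chord tone.
It is approached by step up from D#3 and left by step down to D#3.
Step away and step back to the same note — a neighbor tone (upper neighbor).
The harmony at that moment is F major triad (F, A, C); G4 is not a chord tone.
It is approached by step up from F4 and left by leap down to C4.
Step in, leap out — an escape tone.

E3 (beat 2) — neighbor tone; G4 (beat 7) — escape tone.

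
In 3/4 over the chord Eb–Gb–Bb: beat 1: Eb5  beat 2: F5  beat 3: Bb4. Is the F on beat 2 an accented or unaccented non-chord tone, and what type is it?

Unaccented escape tone.

The harmony at that moment is Eb minor triad (Eb, Gb, Bb); F5 is not a chord tone.
It is approached by step up from Eb5 and left by leap down to Bb4.
Step in, leap out — an escape tone.
It falls on a weak beat, so it is unaccented.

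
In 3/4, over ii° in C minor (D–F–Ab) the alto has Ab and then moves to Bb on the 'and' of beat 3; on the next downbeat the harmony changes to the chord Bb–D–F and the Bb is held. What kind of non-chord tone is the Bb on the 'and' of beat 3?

Anticipation.

The harmony at that moment is D diminished triad (D, F, Ab); Bb is not a chord tone.
It is approached by step up from Ab and then sustained as the same pitch into the next harmony.
Arriving early and becoming a chord tone when the harmony changes — an anticipation.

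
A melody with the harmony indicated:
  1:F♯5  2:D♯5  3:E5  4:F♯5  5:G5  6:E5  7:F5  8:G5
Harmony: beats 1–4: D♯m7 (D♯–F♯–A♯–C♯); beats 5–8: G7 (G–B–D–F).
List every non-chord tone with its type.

E5 (beat 3) — passing tone; E5 (beat 6) — appoggiatura.

The harmony at that moment is D♯ minor seventh chord (D♯, F♯, A♯, C♯); E5 is not a chord tone.
It is approached by step up from D♯5 and left by step up to F♯5.
Step in, step out in the same direction — a passing tone.
The harmony at that moment is G dominant seventh chord (G, B, D, F); E5 is not a chord tone.
It is approached by leap down from G5 and left by step up to F5.
Leap in, step out — an appoggiatura.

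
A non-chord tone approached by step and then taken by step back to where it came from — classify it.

Neighbor tone.

Approach: by step. Departure: by step in the opposite direction, back to the starting pitch.
Stepwise on both sides but reversing to return to the same chord tone — a neighbor tone. (Had it continued onward in the same direction it would be a passing tone instead.)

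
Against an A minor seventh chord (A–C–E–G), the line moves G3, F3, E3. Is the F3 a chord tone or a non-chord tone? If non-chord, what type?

Non-chord tone — a passing tone.

The harmony at that moment is A minor seventh chord (A, C, E, G); F3 is not a chord tone.
It is approached by step down from G3 and left by step down to E3.
Step in, step out in the same direction — a passing tone.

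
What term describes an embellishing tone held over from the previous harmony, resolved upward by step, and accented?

Approach: by preparation — the pitch is first a chord tone, then held (tied or repeated) while the harmony changes under it. Departure: up by step. Metric position: strong.
A prepared dissonance that resolves upward by step — a retardation. (The same figure resolving downward would be a suspension.)

Retardation.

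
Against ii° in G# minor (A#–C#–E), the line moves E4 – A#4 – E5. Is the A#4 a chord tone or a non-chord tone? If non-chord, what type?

Chord tone (the root of A# diminished triad).

A# diminished triad contains A#, C#, E; A# is the root, so it is a chord tone.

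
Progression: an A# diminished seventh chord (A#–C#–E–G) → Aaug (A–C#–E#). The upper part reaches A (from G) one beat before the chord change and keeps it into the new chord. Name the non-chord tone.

A is an anticipation.

The harmony at that moment is A# diminished seventh chord (A#, C#, E, G); A is not a chord tone.
It is approached by step up from G and then sustained as the same pitch into the next harmony.
Arriving early and becoming a chord tone when the harmony changes — an anticipation.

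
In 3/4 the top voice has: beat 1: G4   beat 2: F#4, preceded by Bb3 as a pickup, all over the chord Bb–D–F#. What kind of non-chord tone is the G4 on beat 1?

Appoggiatura.

The harmony at that moment is Bb augmented triad (Bb, D, F#); G4 is not a chord tone.
It is approached by leap up from Bb3 and left by step down to F#4.
Leap in, step out, metrically accented — an appoggiatura.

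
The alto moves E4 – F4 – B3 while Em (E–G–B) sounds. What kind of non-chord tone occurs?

The harmony at that moment is E minor triad (E, G, B); F4 is not a chord tone.
It is approached by step up from E4 and left by leap down to B3.
Step in, leap out — an escape tone.

F4 is an escape tone.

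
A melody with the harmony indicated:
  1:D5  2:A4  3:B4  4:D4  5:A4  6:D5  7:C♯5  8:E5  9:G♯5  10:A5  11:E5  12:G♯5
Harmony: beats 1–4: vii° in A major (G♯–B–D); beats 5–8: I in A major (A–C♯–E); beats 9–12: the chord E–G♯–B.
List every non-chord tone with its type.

The harmony at that moment is G♯ diminished triad (G♯, B, D); A4 is not a chord tone.
It is approached by leap down from D5 and left by step up to B4.
Leap in, step out — an appoggiatura.
The harmony at that moment is A major triad (A, C♯, E); D5 is not a chord tone.
It is approached by leap up from A4 and left by step down to C♯5.
Leap in, step out — an appoggiatura.
The harmony at that moment is E major triad (E, G♯, B); A5 is not a chord tone.
It is approached by step up from G♯5 and left by leap down to E5.
Step in, leap out — an escape tone.

A4 (beat 2) — appoggiatura; D5 (beat 6) — appoggiatura; A5 (beat 10) — escape tone.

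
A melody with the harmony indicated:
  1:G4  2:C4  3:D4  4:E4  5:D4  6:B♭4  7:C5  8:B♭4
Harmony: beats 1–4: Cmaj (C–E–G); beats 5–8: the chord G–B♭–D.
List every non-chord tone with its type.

D4 (beat 3) — passing tone; C5 (beat 7) — neighbor tone.

The harmony at that moment is C major triad (C, E, G); D4 is not a chord tone.
It is approached by step up from C4 and left by step up to E4.
Step in, step out in the same direction — a passing tone.
The harmony at that moment is G minor triad (G, B♭, D); C5 is not a chord tone.
It is approached by step up from B♭4 and left by step down to B♭4.
Step away and step back to the same note — a neighbor tone (upper neighbor).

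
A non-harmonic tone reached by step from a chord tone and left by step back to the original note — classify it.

Approach: by step. Departure: by step in the opposite direction, back to the starting pitch.
Stepwise on both sides but reversing to return to the same chord tone — a neighbor tone. (Had it continued onward in the same direction it would be a passing tone instead.)

Neighbor tone.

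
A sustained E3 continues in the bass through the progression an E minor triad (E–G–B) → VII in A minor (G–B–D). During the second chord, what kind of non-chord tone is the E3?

The harmony at that moment is G major triad (G, B, D); E3 is not a chord tone.
It is held over (the same pitch as the preceding E3) and then sustained as the same pitch into the next harmony.
Sustained through a change of harmony — a pedal tone.

Pedal tone (pedal point).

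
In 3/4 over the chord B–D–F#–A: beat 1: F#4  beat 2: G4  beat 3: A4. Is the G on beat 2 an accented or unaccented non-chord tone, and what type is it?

Unaccented passing tone.

The harmony at that moment is B minor seventh chord (B, D, F#, A); G4 is not a chord tone.
It is approached by step up from F#4 and left by step up to A4.
Step in, step out in the same direction — a passing tone.
It falls on a weak beat, so it is unaccented.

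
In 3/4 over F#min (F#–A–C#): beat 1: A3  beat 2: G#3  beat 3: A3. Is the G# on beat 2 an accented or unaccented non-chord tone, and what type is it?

Unaccented neighbor tone.

The harmony at that moment is F# minor triad (F#, A, C#); G#3 is not a chord tone.
It is approached by step down from A3 and left by step up to A3.
Step away and step back to the same note — a neighbor tone (lower neighbor).
It falls on a weak beat, so it is unaccented.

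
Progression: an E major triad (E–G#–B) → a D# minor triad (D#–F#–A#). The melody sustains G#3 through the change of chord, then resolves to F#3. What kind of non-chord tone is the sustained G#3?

G#3 is a suspension.

The harmony at that moment is D# minor triad (D#, F#, A#); G#3 is not a chord tone.
It is held over (the same pitch as the preceding G#3) and left by step down to F#3.
Held over from the previous chord and resolving down by step — a suspension.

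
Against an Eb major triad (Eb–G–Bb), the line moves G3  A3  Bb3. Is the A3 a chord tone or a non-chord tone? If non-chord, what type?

Non-chord tone — a passing tone.

The harmony at that moment is Eb major triad (Eb, G, Bb); A3 is not a chord tone.
It is approached by step up from G3 and left by step up to Bb3.
Step in, step out in the same direction — a passing tone.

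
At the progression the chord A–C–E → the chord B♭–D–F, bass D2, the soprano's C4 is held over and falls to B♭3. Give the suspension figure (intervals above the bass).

At the second chord the bass is D2. The suspended C4 lies a seventh above the bass; after resolving down by step to B♭3, the interval above the bass becomes a sixth.
Suspension figures are named by those two intervals: 7–6.

7–6 suspension.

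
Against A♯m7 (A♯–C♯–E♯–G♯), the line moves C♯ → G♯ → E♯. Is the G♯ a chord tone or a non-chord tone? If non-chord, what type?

A# minor seventh chord contains A♯, C♯, E♯, G♯; G♯ is the seventh, so it is a chord tone.

Chord tone (the seventh of A# minor seventh chord).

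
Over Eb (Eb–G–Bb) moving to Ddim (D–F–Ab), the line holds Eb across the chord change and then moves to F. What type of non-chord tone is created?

Eb is a retardation.

The harmony at that moment is D diminished triad (D, F, Ab); Eb is not a chord tone.
It is held over (the same pitch as the preceding Eb) and left by step up to F.
Held over from the previous chord and resolving up by step — a retardation.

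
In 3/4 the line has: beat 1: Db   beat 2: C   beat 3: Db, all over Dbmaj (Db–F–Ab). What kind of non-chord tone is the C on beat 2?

Lower neighbor tone.

The harmony at that moment is Db major triad (Db, F, Ab); C is not a chord tone.
It is approached by step down from Db and left by step up to Db.
Step away and step back to the same note — a neighbor tone (lower neighbor).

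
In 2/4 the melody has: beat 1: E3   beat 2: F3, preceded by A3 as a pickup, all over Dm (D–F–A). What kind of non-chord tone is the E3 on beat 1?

Appoggiatura.

The harmony at that moment is D minor triad (D, F, A); E3 is not a chord tone.
It is approached by leap down from A3 and left by step up to F3.
Leap in, step out, metrically accented — an appoggiatura.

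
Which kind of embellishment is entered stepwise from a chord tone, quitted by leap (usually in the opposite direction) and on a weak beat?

Escape tone.

Approach: by step. Departure: by leap. Metric position: weak.
Step in, leap out, from a weak position — an escape tone (échappée). (It is the mirror image of the appoggiatura, which leaps in and steps out on a strong beat.)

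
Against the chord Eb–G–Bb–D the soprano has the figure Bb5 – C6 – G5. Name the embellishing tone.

C6 is an escape tone.

The harmony at that moment is Eb major seventh chord (Eb, G, Bb, D); C6 is not a chord tone.
It is approached by step up from Bb5 and left by leap down to G5.
Step in, leap out — an escape tone.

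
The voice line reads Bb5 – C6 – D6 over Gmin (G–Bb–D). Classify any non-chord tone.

C6 is a passing tone.

The harmony at that moment is G minor triad (G, Bb, D); C6 is not a chord tone.
It is approached by step up from Bb5 and left by step up to D6.
Step in, step out in the same direction — a passing tone.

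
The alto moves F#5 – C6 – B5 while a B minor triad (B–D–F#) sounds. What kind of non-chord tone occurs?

The harmony at that moment is B minor triad (B, D, F#); C6 is not a chord tone.
It is approached by leap up from F#5 and left by step down to B5.
Leap in, step out — an appoggiatura.

C6 is an appoggiatura.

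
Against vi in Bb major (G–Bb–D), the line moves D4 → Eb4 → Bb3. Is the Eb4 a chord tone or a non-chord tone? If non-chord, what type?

Non-chord tone — an escape tone.

The harmony at that moment is G minor triad (G, Bb, D); Eb4 is not a chord tone.
It is approached by step up from D4 and left by leap down to Bb3.
Step in, leap out — an escape tone.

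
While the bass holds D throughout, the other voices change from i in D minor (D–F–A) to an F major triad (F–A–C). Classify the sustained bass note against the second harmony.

Pedal tone (pedal point).

The harmony at that moment is F major triad (F, A, C); D is not a chord tone.
It is held over (the same pitch as the preceding D) and then sustained as the same pitch into the next harmony.
Sustained through a change of harmony — a pedal tone.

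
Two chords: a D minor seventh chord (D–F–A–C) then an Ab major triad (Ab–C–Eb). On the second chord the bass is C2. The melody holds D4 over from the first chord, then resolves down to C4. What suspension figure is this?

9–8 suspension.

At the second chord the bass is C2. The suspended D4 lies a ninth above the bass; after resolving down by step to C4, the interval above the bass becomes an octave.
Suspension figures are named by those two intervals: 9–8.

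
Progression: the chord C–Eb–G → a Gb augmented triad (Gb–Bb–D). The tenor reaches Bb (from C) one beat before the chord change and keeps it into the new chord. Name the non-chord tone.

The harmony at that moment is C minor triad (C, Eb, G); Bb is not a chord tone.
It is approached by step down from C and then sustained as the same pitch into the next harmony.
Arriving early and becoming a chord tone when the harmony changes — an anticipation.

Bb is an anticipation.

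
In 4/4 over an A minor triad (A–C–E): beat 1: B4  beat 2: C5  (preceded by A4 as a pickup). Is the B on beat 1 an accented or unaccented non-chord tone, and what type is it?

The harmony at that moment is A minor triad (A, C, E); B4 is not a chord tone.
It is approached by step up from A4 and left by step up to C5.
Step in, step out in the same direction — a passing tone.
It falls on the downbeat, so it is accented.

Accented passing tone.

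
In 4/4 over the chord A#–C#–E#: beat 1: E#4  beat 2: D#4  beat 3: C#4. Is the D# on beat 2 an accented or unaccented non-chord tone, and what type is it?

The harmony at that moment is A# minor triad (A#, C#, E#); D#4 is not a chord tone.
It is approached by step down from E#4 and left by step down to C#4.
Step in, step out in the same direction — a passing tone.
It falls on a weak beat, so it is unaccented.

Unaccented passing tone.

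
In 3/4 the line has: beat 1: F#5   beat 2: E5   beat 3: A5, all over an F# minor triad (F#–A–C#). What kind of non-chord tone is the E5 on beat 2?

The harmony at that moment is F# minor triad (F#, A, C#); E5 is not a chord tone.
It is approached by step down from F#5 and left by leap up to A5.
Step in, leap out, on a weak beat — an escape tone.

Escape tone.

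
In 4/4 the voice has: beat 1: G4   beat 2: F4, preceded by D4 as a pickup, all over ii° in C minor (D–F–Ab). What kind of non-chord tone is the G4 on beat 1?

Appoggiatura.

The harmony at that moment is D diminished triad (D, F, Ab); G4 is not a chord tone.
It is approached by leap up from D4 and left by step down to F4.
Leap in, step out, metrically accented — an appoggiatura.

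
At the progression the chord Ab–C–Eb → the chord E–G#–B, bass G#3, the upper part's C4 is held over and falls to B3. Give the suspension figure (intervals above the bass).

At the second chord the bass is G#3. The suspended C4 lies a fourth above the bass; after resolving down by step to B3, the interval above the bass becomes a third.
Suspension figures are named by those two intervals: 4–3.

4–3 suspension.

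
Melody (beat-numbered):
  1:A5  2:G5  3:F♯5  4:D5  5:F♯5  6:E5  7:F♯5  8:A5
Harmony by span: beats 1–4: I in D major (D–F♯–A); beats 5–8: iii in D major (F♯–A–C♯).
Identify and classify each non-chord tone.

G5 (beat 2) — passing tone; E5 (beat 6) — neighbor tone.

The harmony at that moment is D major triad (D, F♯, A); G5 is not a chord tone.
It is approached by step down from A5 and left by step down to F♯5.
Step in, step out in the same direction — a passing tone.
The harmony at that moment is F♯ minor triad (F♯, A, C♯); E5 is not a chord tone.
It is approached by step down from F♯5 and left by step up to F♯5.
Step away and step back to the same note — a neighbor tone (lower neighbor).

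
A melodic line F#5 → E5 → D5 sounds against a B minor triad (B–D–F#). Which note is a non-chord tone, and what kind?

E5 is a passing tone.

The harmony at that moment is B minor triad (B, D, F#); E5 is not a chord tone.
It is approached by step down from F#5 and left by step down to D5.
Step in, step out in the same direction — a passing tone.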